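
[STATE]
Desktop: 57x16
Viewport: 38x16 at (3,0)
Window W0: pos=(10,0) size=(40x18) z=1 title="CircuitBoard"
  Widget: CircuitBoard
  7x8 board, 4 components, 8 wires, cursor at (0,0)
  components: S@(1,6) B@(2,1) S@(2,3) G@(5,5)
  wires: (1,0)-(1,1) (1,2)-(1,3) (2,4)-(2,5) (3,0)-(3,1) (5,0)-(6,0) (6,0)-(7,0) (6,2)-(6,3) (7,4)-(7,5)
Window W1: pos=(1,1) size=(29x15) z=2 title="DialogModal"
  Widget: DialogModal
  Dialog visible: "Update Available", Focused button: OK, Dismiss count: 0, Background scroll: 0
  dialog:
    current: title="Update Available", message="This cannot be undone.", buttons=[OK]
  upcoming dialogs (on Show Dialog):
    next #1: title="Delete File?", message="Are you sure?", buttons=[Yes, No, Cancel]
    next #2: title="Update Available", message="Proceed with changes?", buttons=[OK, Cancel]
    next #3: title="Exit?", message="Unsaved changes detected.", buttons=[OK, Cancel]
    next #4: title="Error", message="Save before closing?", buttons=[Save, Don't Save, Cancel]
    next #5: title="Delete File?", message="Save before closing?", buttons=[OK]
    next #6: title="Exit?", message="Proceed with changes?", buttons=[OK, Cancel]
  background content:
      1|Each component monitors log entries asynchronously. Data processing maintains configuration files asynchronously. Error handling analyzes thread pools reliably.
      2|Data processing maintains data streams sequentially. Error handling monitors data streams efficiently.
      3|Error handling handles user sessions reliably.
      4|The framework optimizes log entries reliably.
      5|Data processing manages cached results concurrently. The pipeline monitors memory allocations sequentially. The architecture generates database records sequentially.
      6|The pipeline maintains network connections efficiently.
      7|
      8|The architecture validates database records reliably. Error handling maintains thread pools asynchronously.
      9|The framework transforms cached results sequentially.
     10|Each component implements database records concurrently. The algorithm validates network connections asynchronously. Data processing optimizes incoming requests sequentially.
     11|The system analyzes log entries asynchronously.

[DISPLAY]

       ┏━━━━━━━━━━━━━━━━━━━━━━━━━━━━━━
━━━━━━━━━━━━━━━━━━━━━━━━━━┓           
DialogModal               ┃───────────
──────────────────────────┨           
ach component monitors log┃           
ata processing maintains d┃           
rror handling handles user┃         S 
h┌─────────────────────┐og┃           
a│   Update Available  │ac┃ · ─ ·     
h│This cannot be undone│tw┃           
 │         [OK]        │  ┃           
h└─────────────────────┘s ┃           
he framework transforms ca┃           
ach component implements d┃           
he system analyzes log ent┃     G     
━━━━━━━━━━━━━━━━━━━━━━━━━━┛           


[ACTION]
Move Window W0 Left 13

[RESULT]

━━━━━━━━━━━━━━━━━━━━━━━━━━━━━━━━━━━━┓ 
━━━━━━━━━━━━━━━━━━━━━━━━━━┓         ┃ 
DialogModal               ┃─────────┨ 
──────────────────────────┨         ┃ 
ach component monitors log┃         ┃ 
ata processing maintains d┃         ┃ 
rror handling handles user┃         ┃ 
h┌─────────────────────┐og┃         ┃ 
a│   Update Available  │ac┃         ┃ 
h│This cannot be undone│tw┃         ┃ 
 │         [OK]        │  ┃         ┃ 
h└─────────────────────┘s ┃         ┃ 
he framework transforms ca┃         ┃ 
ach component implements d┃         ┃ 
he system analyzes log ent┃         ┃ 
━━━━━━━━━━━━━━━━━━━━━━━━━━┛         ┃ 


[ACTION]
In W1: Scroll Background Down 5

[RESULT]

━━━━━━━━━━━━━━━━━━━━━━━━━━━━━━━━━━━━┓ 
━━━━━━━━━━━━━━━━━━━━━━━━━━┓         ┃ 
DialogModal               ┃─────────┨ 
──────────────────────────┨         ┃ 
he pipeline maintains netw┃         ┃ 
                          ┃         ┃ 
he architecture validates ┃         ┃ 
h┌─────────────────────┐ca┃         ┃ 
a│   Update Available  │ d┃         ┃ 
h│This cannot be undone│nt┃         ┃ 
 │         [OK]        │  ┃         ┃ 
 └─────────────────────┘  ┃         ┃ 
                          ┃         ┃ 
                          ┃         ┃ 
                          ┃         ┃ 
━━━━━━━━━━━━━━━━━━━━━━━━━━┛         ┃ 


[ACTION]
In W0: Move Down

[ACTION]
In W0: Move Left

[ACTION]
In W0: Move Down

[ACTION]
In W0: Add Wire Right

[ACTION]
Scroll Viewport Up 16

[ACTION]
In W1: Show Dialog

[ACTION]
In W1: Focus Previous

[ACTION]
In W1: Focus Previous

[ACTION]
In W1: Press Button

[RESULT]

━━━━━━━━━━━━━━━━━━━━━━━━━━━━━━━━━━━━┓ 
━━━━━━━━━━━━━━━━━━━━━━━━━━┓         ┃ 
DialogModal               ┃─────────┨ 
──────────────────────────┨         ┃ 
he pipeline maintains netw┃         ┃ 
                          ┃         ┃ 
he architecture validates ┃         ┃ 
he framework transforms ca┃         ┃ 
ach component implements d┃         ┃ 
he system analyzes log ent┃         ┃ 
                          ┃         ┃ 
                          ┃         ┃ 
                          ┃         ┃ 
                          ┃         ┃ 
                          ┃         ┃ 
━━━━━━━━━━━━━━━━━━━━━━━━━━┛         ┃ 


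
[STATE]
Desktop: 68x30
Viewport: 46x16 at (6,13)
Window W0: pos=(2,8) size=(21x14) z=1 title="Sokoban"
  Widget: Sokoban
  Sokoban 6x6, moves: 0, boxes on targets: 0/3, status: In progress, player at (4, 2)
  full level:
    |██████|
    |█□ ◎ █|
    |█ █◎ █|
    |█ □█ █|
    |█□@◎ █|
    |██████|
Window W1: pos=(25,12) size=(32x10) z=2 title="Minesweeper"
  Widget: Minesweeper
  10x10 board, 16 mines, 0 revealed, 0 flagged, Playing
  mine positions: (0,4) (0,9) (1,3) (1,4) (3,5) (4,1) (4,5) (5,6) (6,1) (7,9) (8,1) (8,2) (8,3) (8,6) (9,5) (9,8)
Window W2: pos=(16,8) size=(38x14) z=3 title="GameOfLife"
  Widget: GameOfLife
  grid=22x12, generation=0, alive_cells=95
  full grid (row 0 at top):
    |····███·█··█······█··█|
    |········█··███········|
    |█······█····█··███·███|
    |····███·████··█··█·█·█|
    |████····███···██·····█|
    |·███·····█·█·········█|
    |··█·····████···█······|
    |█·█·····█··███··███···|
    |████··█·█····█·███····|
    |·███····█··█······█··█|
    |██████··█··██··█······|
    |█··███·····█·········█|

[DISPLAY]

◎ █       ┃█······█····█··███·███             
█ █       ┃····███·████··█··█·█·█             
◎ █       ┃████····███···██·····█             
███       ┃·███·····█·█·········█             
es: 0  0/3┃··█·····████···█······             
          ┃█·█·····█··███··███···             
          ┃████··█·█····█·███····             
          ┃·███····█··█······█··█             
━━━━━━━━━━┗━━━━━━━━━━━━━━━━━━━━━━━━━━━━━━━━━━━
                                              
                                              
                                              
                                              
                                              
                                              
                                              


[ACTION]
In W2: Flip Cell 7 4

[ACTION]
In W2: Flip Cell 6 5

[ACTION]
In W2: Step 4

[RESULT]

◎ █       ┃··█·█··············██·             
█ █       ┃··█·█·················             
◎ █       ┃····██················             
███       ┃···███················             
es: 0  0/3┃······················             
          ┃·····█··█···█·········             
          ┃·········█·███········             
          ┃······██·█············             
━━━━━━━━━━┗━━━━━━━━━━━━━━━━━━━━━━━━━━━━━━━━━━━
                                              
                                              
                                              
                                              
                                              
                                              
                                              


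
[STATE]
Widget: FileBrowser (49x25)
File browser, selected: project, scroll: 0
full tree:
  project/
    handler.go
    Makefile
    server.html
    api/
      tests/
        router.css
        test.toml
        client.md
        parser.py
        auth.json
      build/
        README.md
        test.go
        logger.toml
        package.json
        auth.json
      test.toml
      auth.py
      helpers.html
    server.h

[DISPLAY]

> [-] project/                                   
    handler.go                                   
    Makefile                                     
    server.html                                  
    [+] api/                                     
    server.h                                     
                                                 
                                                 
                                                 
                                                 
                                                 
                                                 
                                                 
                                                 
                                                 
                                                 
                                                 
                                                 
                                                 
                                                 
                                                 
                                                 
                                                 
                                                 
                                                 


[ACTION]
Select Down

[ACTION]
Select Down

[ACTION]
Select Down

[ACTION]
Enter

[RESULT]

  [-] project/                                   
    handler.go                                   
    Makefile                                     
  > server.html                                  
    [+] api/                                     
    server.h                                     
                                                 
                                                 
                                                 
                                                 
                                                 
                                                 
                                                 
                                                 
                                                 
                                                 
                                                 
                                                 
                                                 
                                                 
                                                 
                                                 
                                                 
                                                 
                                                 


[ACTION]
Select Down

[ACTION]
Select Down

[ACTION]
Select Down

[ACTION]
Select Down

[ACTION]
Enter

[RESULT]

  [-] project/                                   
    handler.go                                   
    Makefile                                     
    server.html                                  
    [+] api/                                     
  > server.h                                     
                                                 
                                                 
                                                 
                                                 
                                                 
                                                 
                                                 
                                                 
                                                 
                                                 
                                                 
                                                 
                                                 
                                                 
                                                 
                                                 
                                                 
                                                 
                                                 


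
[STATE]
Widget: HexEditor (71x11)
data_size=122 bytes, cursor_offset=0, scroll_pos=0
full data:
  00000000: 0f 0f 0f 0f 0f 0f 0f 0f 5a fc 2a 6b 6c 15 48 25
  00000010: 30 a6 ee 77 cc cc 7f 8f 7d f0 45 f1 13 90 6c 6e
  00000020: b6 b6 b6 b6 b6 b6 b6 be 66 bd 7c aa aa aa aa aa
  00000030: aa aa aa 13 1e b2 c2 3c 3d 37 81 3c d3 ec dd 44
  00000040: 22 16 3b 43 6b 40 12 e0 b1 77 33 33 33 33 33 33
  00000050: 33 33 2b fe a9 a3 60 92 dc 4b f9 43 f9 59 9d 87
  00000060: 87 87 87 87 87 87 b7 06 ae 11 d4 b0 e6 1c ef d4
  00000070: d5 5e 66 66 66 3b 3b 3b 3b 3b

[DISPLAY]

00000000  0F 0f 0f 0f 0f 0f 0f 0f  5a fc 2a 6b 6c 15 48 25  |........Z.
00000010  30 a6 ee 77 cc cc 7f 8f  7d f0 45 f1 13 90 6c 6e  |0..w....}.
00000020  b6 b6 b6 b6 b6 b6 b6 be  66 bd 7c aa aa aa aa aa  |........f.
00000030  aa aa aa 13 1e b2 c2 3c  3d 37 81 3c d3 ec dd 44  |.......<=7
00000040  22 16 3b 43 6b 40 12 e0  b1 77 33 33 33 33 33 33  |".;Ck@...w
00000050  33 33 2b fe a9 a3 60 92  dc 4b f9 43 f9 59 9d 87  |33+...`..K
00000060  87 87 87 87 87 87 b7 06  ae 11 d4 b0 e6 1c ef d4  |..........
00000070  d5 5e 66 66 66 3b 3b 3b  3b 3b                    |.^fff;;;;;
                                                                       
                                                                       
                                                                       


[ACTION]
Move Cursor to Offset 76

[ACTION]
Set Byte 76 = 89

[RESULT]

00000000  0f 0f 0f 0f 0f 0f 0f 0f  5a fc 2a 6b 6c 15 48 25  |........Z.
00000010  30 a6 ee 77 cc cc 7f 8f  7d f0 45 f1 13 90 6c 6e  |0..w....}.
00000020  b6 b6 b6 b6 b6 b6 b6 be  66 bd 7c aa aa aa aa aa  |........f.
00000030  aa aa aa 13 1e b2 c2 3c  3d 37 81 3c d3 ec dd 44  |.......<=7
00000040  22 16 3b 43 6b 40 12 e0  b1 77 33 33 89 33 33 33  |".;Ck@...w
00000050  33 33 2b fe a9 a3 60 92  dc 4b f9 43 f9 59 9d 87  |33+...`..K
00000060  87 87 87 87 87 87 b7 06  ae 11 d4 b0 e6 1c ef d4  |..........
00000070  d5 5e 66 66 66 3b 3b 3b  3b 3b                    |.^fff;;;;;
                                                                       
                                                                       
                                                                       


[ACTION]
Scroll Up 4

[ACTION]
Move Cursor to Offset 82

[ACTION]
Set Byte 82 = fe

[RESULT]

00000000  0f 0f 0f 0f 0f 0f 0f 0f  5a fc 2a 6b 6c 15 48 25  |........Z.
00000010  30 a6 ee 77 cc cc 7f 8f  7d f0 45 f1 13 90 6c 6e  |0..w....}.
00000020  b6 b6 b6 b6 b6 b6 b6 be  66 bd 7c aa aa aa aa aa  |........f.
00000030  aa aa aa 13 1e b2 c2 3c  3d 37 81 3c d3 ec dd 44  |.......<=7
00000040  22 16 3b 43 6b 40 12 e0  b1 77 33 33 89 33 33 33  |".;Ck@...w
00000050  33 33 FE fe a9 a3 60 92  dc 4b f9 43 f9 59 9d 87  |33....`..K
00000060  87 87 87 87 87 87 b7 06  ae 11 d4 b0 e6 1c ef d4  |..........
00000070  d5 5e 66 66 66 3b 3b 3b  3b 3b                    |.^fff;;;;;
                                                                       
                                                                       
                                                                       


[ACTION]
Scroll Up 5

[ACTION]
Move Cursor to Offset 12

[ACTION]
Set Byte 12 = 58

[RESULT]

00000000  0f 0f 0f 0f 0f 0f 0f 0f  5a fc 2a 6b 58 15 48 25  |........Z.
00000010  30 a6 ee 77 cc cc 7f 8f  7d f0 45 f1 13 90 6c 6e  |0..w....}.
00000020  b6 b6 b6 b6 b6 b6 b6 be  66 bd 7c aa aa aa aa aa  |........f.
00000030  aa aa aa 13 1e b2 c2 3c  3d 37 81 3c d3 ec dd 44  |.......<=7
00000040  22 16 3b 43 6b 40 12 e0  b1 77 33 33 89 33 33 33  |".;Ck@...w
00000050  33 33 fe fe a9 a3 60 92  dc 4b f9 43 f9 59 9d 87  |33....`..K
00000060  87 87 87 87 87 87 b7 06  ae 11 d4 b0 e6 1c ef d4  |..........
00000070  d5 5e 66 66 66 3b 3b 3b  3b 3b                    |.^fff;;;;;
                                                                       
                                                                       
                                                                       


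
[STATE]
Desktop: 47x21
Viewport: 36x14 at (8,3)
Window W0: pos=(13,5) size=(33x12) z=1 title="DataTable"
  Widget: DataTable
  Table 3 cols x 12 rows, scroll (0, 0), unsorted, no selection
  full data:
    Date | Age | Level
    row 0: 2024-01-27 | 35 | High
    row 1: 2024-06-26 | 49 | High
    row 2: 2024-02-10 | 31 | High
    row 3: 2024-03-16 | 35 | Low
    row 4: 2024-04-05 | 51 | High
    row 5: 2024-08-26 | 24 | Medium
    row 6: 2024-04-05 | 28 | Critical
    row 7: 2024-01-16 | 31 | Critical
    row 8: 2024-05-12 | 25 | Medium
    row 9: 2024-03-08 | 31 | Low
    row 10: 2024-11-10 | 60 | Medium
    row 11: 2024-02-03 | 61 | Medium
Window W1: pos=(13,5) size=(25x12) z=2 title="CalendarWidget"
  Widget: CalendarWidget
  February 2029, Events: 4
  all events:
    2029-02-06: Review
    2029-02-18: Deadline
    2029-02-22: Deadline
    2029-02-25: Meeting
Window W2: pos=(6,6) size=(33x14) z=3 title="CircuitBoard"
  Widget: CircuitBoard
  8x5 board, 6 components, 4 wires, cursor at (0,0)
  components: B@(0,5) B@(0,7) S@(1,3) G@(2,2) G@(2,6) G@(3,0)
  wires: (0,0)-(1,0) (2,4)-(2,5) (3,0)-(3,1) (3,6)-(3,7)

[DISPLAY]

                                    
                                    
     ┏━━━━━━━━━━━━━━━━━━━━━━━┓━━━━━━
━━━━━━━━━━━━━━━━━━━━━━━━━━━━━━┓     
CircuitBoard                  ┃─────
──────────────────────────────┨     
  0 1 2 3 4 5 6 7             ┃     
  [.]                  B      ┃     
   │                          ┃     
   ·           S              ┃     
                              ┃     
           G       · ─ ·   G  ┃     
                              ┃     
   G ─ ·                   · ─┃━━━━━


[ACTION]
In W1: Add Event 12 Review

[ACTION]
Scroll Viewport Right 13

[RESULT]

                                    
                                    
  ┏━━━━━━━━━━━━━━━━━━━━━━━┓━━━━━━━┓ 
━━━━━━━━━━━━━━━━━━━━━━━━━━━┓      ┃ 
cuitBoard                  ┃──────┨ 
───────────────────────────┨      ┃ 
 1 2 3 4 5 6 7             ┃      ┃ 
.]                  B      ┃      ┃ 
│                          ┃      ┃ 
·           S              ┃      ┃ 
                           ┃      ┃ 
        G       · ─ ·   G  ┃      ┃ 
                           ┃      ┃ 
G ─ ·                   · ─┃━━━━━━┛ 


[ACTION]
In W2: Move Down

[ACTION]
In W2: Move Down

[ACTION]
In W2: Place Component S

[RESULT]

                                    
                                    
  ┏━━━━━━━━━━━━━━━━━━━━━━━┓━━━━━━━┓ 
━━━━━━━━━━━━━━━━━━━━━━━━━━━┓      ┃ 
cuitBoard                  ┃──────┨ 
───────────────────────────┨      ┃ 
 1 2 3 4 5 6 7             ┃      ┃ 
·                   B      ┃      ┃ 
│                          ┃      ┃ 
·           S              ┃      ┃ 
                           ┃      ┃ 
S]      G       · ─ ·   G  ┃      ┃ 
                           ┃      ┃ 
G ─ ·                   · ─┃━━━━━━┛ 


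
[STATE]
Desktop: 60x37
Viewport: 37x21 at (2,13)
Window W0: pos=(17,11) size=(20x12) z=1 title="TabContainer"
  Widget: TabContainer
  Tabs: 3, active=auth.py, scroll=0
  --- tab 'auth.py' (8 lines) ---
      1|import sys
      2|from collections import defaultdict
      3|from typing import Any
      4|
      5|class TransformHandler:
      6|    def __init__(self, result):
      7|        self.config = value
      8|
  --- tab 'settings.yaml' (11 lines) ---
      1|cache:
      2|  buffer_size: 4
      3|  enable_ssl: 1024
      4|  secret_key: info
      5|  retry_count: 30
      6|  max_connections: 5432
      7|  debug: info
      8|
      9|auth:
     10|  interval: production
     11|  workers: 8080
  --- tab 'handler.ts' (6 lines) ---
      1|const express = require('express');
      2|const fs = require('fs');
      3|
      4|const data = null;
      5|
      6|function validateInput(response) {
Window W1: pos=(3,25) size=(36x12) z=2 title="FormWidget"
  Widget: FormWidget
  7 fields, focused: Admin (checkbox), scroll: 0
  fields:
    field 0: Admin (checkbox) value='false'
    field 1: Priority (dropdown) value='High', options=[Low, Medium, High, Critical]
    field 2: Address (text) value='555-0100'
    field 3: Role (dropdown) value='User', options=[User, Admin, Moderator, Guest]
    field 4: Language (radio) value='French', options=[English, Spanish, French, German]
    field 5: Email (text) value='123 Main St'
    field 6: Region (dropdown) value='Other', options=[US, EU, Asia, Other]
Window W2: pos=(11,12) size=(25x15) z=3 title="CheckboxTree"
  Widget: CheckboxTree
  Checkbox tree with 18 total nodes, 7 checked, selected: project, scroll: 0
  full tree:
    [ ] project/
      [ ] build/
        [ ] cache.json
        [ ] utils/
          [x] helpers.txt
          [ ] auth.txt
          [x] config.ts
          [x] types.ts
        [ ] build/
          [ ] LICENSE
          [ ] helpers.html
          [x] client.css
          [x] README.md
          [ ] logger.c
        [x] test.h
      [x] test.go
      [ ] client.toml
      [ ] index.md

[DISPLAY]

         ┃ CheckboxTree          ┃┨  
         ┠───────────────────────┨┃  
         ┃>[-] project/          ┃┃  
         ┃   [-] build/          ┃┃  
         ┃     [ ] cache.json    ┃┃  
         ┃     [-] utils/        ┃┃  
         ┃       [x] helpers.txt ┃┃  
         ┃       [ ] auth.txt    ┃┃  
         ┃       [x] config.ts   ┃┃  
         ┃       [x] types.ts    ┃┛  
         ┃     [-] build/        ┃   
         ┃       [ ] LICENSE     ┃   
 ┏━━━━━━━┃       [ ] helpers.html┃━━┓
 ┃ FormWi┗━━━━━━━━━━━━━━━━━━━━━━━┛  ┃
 ┠──────────────────────────────────┨
 ┃> Admin:      [ ]                 ┃
 ┃  Priority:   [High             ▼]┃
 ┃  Address:    [555-0100          ]┃
 ┃  Role:       [User             ▼]┃
 ┃  Language:   ( ) English  ( ) Spa┃
 ┃  Email:      [123 Main St       ]┃


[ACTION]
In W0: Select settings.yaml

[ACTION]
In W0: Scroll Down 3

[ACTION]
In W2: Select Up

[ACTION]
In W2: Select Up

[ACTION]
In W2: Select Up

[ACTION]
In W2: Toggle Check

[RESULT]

         ┃ CheckboxTree          ┃┨  
         ┠───────────────────────┨┃  
         ┃>[x] project/          ┃┃  
         ┃   [x] build/          ┃┃  
         ┃     [x] cache.json    ┃┃  
         ┃     [x] utils/        ┃┃  
         ┃       [x] helpers.txt ┃┃  
         ┃       [x] auth.txt    ┃┃  
         ┃       [x] config.ts   ┃┃  
         ┃       [x] types.ts    ┃┛  
         ┃     [x] build/        ┃   
         ┃       [x] LICENSE     ┃   
 ┏━━━━━━━┃       [x] helpers.html┃━━┓
 ┃ FormWi┗━━━━━━━━━━━━━━━━━━━━━━━┛  ┃
 ┠──────────────────────────────────┨
 ┃> Admin:      [ ]                 ┃
 ┃  Priority:   [High             ▼]┃
 ┃  Address:    [555-0100          ]┃
 ┃  Role:       [User             ▼]┃
 ┃  Language:   ( ) English  ( ) Spa┃
 ┃  Email:      [123 Main St       ]┃


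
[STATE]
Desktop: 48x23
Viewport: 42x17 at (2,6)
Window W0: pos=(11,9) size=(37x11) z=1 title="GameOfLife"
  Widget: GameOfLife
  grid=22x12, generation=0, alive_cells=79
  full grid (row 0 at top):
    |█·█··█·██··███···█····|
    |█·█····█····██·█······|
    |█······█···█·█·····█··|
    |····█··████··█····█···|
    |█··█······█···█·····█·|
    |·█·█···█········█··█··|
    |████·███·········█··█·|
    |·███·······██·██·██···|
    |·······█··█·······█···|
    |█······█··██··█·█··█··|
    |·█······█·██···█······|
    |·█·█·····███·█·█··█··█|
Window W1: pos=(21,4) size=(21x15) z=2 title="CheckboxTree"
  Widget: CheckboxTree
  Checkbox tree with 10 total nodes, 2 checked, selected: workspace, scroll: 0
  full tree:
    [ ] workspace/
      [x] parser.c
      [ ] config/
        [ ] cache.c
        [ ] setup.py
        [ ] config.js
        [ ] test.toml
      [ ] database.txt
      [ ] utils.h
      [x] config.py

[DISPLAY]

                   ┠───────────────────┨  
                   ┃>[-] workspace/    ┃  
                   ┃   [x] parser.c    ┃  
         ┏━━━━━━━━━┃   [ ] config/     ┃━━
         ┃ GameOfLi┃     [ ] cache.c   ┃  
         ┠─────────┃     [ ] setup.py  ┃──
         ┃Gen: 0   ┃     [ ] config.js ┃  
         ┃····█··██┃     [ ] test.toml ┃  
         ┃█··█·····┃   [ ] database.txt┃  
         ┃·█·█···█·┃   [ ] utils.h     ┃  
         ┃████·███·┃   [x] config.py   ┃  
         ┃·███·····┃                   ┃  
         ┃·······█·┗━━━━━━━━━━━━━━━━━━━┛  
         ┗━━━━━━━━━━━━━━━━━━━━━━━━━━━━━━━━
                                          
                                          
                                          


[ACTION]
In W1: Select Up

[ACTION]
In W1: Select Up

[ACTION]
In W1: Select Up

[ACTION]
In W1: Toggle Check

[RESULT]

                   ┠───────────────────┨  
                   ┃>[x] workspace/    ┃  
                   ┃   [x] parser.c    ┃  
         ┏━━━━━━━━━┃   [x] config/     ┃━━
         ┃ GameOfLi┃     [x] cache.c   ┃  
         ┠─────────┃     [x] setup.py  ┃──
         ┃Gen: 0   ┃     [x] config.js ┃  
         ┃····█··██┃     [x] test.toml ┃  
         ┃█··█·····┃   [x] database.txt┃  
         ┃·█·█···█·┃   [x] utils.h     ┃  
         ┃████·███·┃   [x] config.py   ┃  
         ┃·███·····┃                   ┃  
         ┃·······█·┗━━━━━━━━━━━━━━━━━━━┛  
         ┗━━━━━━━━━━━━━━━━━━━━━━━━━━━━━━━━
                                          
                                          
                                          


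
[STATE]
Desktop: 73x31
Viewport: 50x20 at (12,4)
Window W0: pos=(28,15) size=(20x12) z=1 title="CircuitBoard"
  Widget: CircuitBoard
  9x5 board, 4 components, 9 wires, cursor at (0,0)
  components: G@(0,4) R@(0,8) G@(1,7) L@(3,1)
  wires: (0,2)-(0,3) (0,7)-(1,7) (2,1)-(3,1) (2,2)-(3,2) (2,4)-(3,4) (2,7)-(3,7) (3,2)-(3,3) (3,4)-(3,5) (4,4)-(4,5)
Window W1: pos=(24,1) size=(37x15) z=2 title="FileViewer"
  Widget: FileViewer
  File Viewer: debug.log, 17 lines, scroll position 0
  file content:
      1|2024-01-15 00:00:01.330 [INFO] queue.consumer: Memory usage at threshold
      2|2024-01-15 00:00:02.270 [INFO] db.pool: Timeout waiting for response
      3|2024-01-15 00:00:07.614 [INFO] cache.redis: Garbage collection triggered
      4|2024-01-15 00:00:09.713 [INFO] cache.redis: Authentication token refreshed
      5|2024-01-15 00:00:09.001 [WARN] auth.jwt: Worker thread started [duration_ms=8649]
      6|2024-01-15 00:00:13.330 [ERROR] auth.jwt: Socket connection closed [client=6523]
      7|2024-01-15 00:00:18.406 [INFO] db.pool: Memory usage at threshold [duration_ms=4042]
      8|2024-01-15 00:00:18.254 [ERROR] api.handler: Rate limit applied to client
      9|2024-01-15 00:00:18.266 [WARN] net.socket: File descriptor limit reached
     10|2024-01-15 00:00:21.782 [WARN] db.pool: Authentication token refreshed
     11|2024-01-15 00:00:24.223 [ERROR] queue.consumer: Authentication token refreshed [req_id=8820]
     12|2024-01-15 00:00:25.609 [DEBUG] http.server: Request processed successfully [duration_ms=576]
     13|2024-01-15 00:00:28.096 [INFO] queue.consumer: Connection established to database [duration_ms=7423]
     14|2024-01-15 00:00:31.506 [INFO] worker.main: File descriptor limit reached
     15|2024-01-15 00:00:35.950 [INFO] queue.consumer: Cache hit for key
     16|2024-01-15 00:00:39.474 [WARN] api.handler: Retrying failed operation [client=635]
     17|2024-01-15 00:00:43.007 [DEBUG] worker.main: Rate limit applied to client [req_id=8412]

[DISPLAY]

            ┃2024-01-15 00:00:01.330 [INFO] que▲┃ 
            ┃2024-01-15 00:00:02.270 [INFO] db.█┃ 
            ┃2024-01-15 00:00:07.614 [INFO] cac░┃ 
            ┃2024-01-15 00:00:09.713 [INFO] cac░┃ 
            ┃2024-01-15 00:00:09.001 [WARN] aut░┃ 
            ┃2024-01-15 00:00:13.330 [ERROR] au░┃ 
            ┃2024-01-15 00:00:18.406 [INFO] db.░┃ 
            ┃2024-01-15 00:00:18.254 [ERROR] ap░┃ 
            ┃2024-01-15 00:00:18.266 [WARN] net░┃ 
            ┃2024-01-15 00:00:21.782 [WARN] db.░┃ 
            ┃2024-01-15 00:00:24.223 [ERROR] qu▼┃ 
            ┗━━━━━━━━━━━━━━━━━━━━━━━━━━━━━━━━━━━┛ 
                ┃ CircuitBoard     ┃              
                ┠──────────────────┨              
                ┃   0 1 2 3 4 5 6 7┃              
                ┃0  [.]      · ─ · ┃              
                ┃                  ┃              
                ┃1                 ┃              
                ┃                  ┃              
                ┃2       ·   ·     ┃              


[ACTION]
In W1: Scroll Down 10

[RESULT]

            ┃2024-01-15 00:00:18.406 [INFO] db.▲┃ 
            ┃2024-01-15 00:00:18.254 [ERROR] ap░┃ 
            ┃2024-01-15 00:00:18.266 [WARN] net░┃ 
            ┃2024-01-15 00:00:21.782 [WARN] db.░┃ 
            ┃2024-01-15 00:00:24.223 [ERROR] qu░┃ 
            ┃2024-01-15 00:00:25.609 [DEBUG] ht░┃ 
            ┃2024-01-15 00:00:28.096 [INFO] que░┃ 
            ┃2024-01-15 00:00:31.506 [INFO] wor░┃ 
            ┃2024-01-15 00:00:35.950 [INFO] que░┃ 
            ┃2024-01-15 00:00:39.474 [WARN] api█┃ 
            ┃2024-01-15 00:00:43.007 [DEBUG] wo▼┃ 
            ┗━━━━━━━━━━━━━━━━━━━━━━━━━━━━━━━━━━━┛ 
                ┃ CircuitBoard     ┃              
                ┠──────────────────┨              
                ┃   0 1 2 3 4 5 6 7┃              
                ┃0  [.]      · ─ · ┃              
                ┃                  ┃              
                ┃1                 ┃              
                ┃                  ┃              
                ┃2       ·   ·     ┃              


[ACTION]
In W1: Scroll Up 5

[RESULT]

            ┃2024-01-15 00:00:02.270 [INFO] db.▲┃ 
            ┃2024-01-15 00:00:07.614 [INFO] cac░┃ 
            ┃2024-01-15 00:00:09.713 [INFO] cac█┃ 
            ┃2024-01-15 00:00:09.001 [WARN] aut░┃ 
            ┃2024-01-15 00:00:13.330 [ERROR] au░┃ 
            ┃2024-01-15 00:00:18.406 [INFO] db.░┃ 
            ┃2024-01-15 00:00:18.254 [ERROR] ap░┃ 
            ┃2024-01-15 00:00:18.266 [WARN] net░┃ 
            ┃2024-01-15 00:00:21.782 [WARN] db.░┃ 
            ┃2024-01-15 00:00:24.223 [ERROR] qu░┃ 
            ┃2024-01-15 00:00:25.609 [DEBUG] ht▼┃ 
            ┗━━━━━━━━━━━━━━━━━━━━━━━━━━━━━━━━━━━┛ 
                ┃ CircuitBoard     ┃              
                ┠──────────────────┨              
                ┃   0 1 2 3 4 5 6 7┃              
                ┃0  [.]      · ─ · ┃              
                ┃                  ┃              
                ┃1                 ┃              
                ┃                  ┃              
                ┃2       ·   ·     ┃              


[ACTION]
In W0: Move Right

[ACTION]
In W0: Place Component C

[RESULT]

            ┃2024-01-15 00:00:02.270 [INFO] db.▲┃ 
            ┃2024-01-15 00:00:07.614 [INFO] cac░┃ 
            ┃2024-01-15 00:00:09.713 [INFO] cac█┃ 
            ┃2024-01-15 00:00:09.001 [WARN] aut░┃ 
            ┃2024-01-15 00:00:13.330 [ERROR] au░┃ 
            ┃2024-01-15 00:00:18.406 [INFO] db.░┃ 
            ┃2024-01-15 00:00:18.254 [ERROR] ap░┃ 
            ┃2024-01-15 00:00:18.266 [WARN] net░┃ 
            ┃2024-01-15 00:00:21.782 [WARN] db.░┃ 
            ┃2024-01-15 00:00:24.223 [ERROR] qu░┃ 
            ┃2024-01-15 00:00:25.609 [DEBUG] ht▼┃ 
            ┗━━━━━━━━━━━━━━━━━━━━━━━━━━━━━━━━━━━┛ 
                ┃ CircuitBoard     ┃              
                ┠──────────────────┨              
                ┃   0 1 2 3 4 5 6 7┃              
                ┃0      [C]  · ─ · ┃              
                ┃                  ┃              
                ┃1                 ┃              
                ┃                  ┃              
                ┃2       ·   ·     ┃              


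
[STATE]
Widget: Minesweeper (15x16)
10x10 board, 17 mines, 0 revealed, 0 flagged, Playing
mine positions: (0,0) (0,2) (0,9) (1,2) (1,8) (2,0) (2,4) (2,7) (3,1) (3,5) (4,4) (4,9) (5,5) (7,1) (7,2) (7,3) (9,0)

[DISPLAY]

■■■■■■■■■■     
■■■■■■■■■■     
■■■■■■■■■■     
■■■■■■■■■■     
■■■■■■■■■■     
■■■■■■■■■■     
■■■■■■■■■■     
■■■■■■■■■■     
■■■■■■■■■■     
■■■■■■■■■■     
               
               
               
               
               
               


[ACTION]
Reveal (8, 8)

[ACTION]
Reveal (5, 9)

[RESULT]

■■■■■■■■■■     
■■■■■■■■■■     
■■■■■■■■■■     
■■■■■■212■     
■■■■■■2 1■     
■■■■■■1 11     
■■■■211        
■■■■1          
■3321          
■1             
               
               
               
               
               
               


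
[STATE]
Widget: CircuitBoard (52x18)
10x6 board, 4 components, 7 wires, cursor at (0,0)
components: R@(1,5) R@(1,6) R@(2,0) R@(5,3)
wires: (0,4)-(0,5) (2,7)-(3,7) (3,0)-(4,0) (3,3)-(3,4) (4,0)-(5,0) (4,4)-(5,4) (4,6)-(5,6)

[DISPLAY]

   0 1 2 3 4 5 6 7 8 9                              
0  [.]              · ─ ·                           
                                                    
1                       R   R                       
                                                    
2   R                           ·                   
                                │                   
3   ·           · ─ ·           ·                   
    │                                               
4   ·               ·       ·                       
    │               │       │                       
5   ·           R   ·       ·                       
Cursor: (0,0)                                       
                                                    
                                                    
                                                    
                                                    
                                                    


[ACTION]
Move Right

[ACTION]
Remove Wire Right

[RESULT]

   0 1 2 3 4 5 6 7 8 9                              
0      [.]          · ─ ·                           
                                                    
1                       R   R                       
                                                    
2   R                           ·                   
                                │                   
3   ·           · ─ ·           ·                   
    │                                               
4   ·               ·       ·                       
    │               │       │                       
5   ·           R   ·       ·                       
Cursor: (0,1)                                       
                                                    
                                                    
                                                    
                                                    
                                                    


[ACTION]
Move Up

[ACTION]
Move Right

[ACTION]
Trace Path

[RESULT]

   0 1 2 3 4 5 6 7 8 9                              
0          [.]      · ─ ·                           
                                                    
1                       R   R                       
                                                    
2   R                           ·                   
                                │                   
3   ·           · ─ ·           ·                   
    │                                               
4   ·               ·       ·                       
    │               │       │                       
5   ·           R   ·       ·                       
Cursor: (0,2)  Trace: No connections                
                                                    
                                                    
                                                    
                                                    
                                                    
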